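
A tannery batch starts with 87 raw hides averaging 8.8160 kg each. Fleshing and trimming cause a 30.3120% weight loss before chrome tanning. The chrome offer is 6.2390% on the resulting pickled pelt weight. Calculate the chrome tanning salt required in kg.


Total_raw = N * avg_wt = 87 * 8.8160 = 766.9920 kg
Substrate = Total_raw * (1 - loss/100) = 766.9920 * (1 - 30.3120/100) = 534.5014 kg
Chrome = Substrate * pct / 100 = 534.5014 * 6.2390 / 100 = 33.3475 kg


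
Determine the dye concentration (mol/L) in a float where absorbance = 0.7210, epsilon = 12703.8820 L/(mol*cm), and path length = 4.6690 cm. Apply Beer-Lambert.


Formula: c = A / (epsilon * l)
Substituting: c = 0.7210 / (12703.8820 * 4.6690)
Result: 1.2156e-05 mol/L


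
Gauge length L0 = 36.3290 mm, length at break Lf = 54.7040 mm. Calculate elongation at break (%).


Formula: Elongation = (Lf - L0) / L0 * 100
Substituting: Elongation = (54.7040 - 36.3290) / 36.3290 * 100
Result: 50.5794 %


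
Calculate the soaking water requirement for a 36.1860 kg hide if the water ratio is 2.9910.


Formula: Water = hide_weight * ratio
Substituting: Water = 36.1860 * 2.9910
Result: 108.2323 kg


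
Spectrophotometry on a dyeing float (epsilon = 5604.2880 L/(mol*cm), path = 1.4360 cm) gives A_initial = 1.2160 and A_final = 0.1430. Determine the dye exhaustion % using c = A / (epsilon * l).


c_initial = A_i / (epsilon * l) = 1.2160 / (5604.2880 * 1.4360) = 1.5110e-04 mol/L
c_final = A_f / (epsilon * l) = 0.1430 / (5604.2880 * 1.4360) = 1.7769e-05 mol/L
Exhaustion = (c_initial - c_final) / c_initial * 100 = (1.5110e-04 - 1.7769e-05) / 1.5110e-04 * 100 = 88.2401 %


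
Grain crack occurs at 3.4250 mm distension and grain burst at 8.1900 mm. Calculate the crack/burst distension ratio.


Formula: Ratio = crack / burst
Substituting: Ratio = 3.4250 / 8.1900
Result: 0.4182


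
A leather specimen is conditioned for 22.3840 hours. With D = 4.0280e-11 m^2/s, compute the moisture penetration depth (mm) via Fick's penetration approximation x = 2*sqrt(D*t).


t = 22.3840 hr * 3600 = 80582.4000 s
D * t = 4.0280e-11 * 80582.4000 = 3.2459e-06
x = 2 * sqrt(D*t) = 2 * sqrt(3.2459e-06) = 0.00360325 m = 3.6033 mm


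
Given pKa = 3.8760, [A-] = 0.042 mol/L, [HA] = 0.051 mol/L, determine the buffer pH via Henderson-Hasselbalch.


ratio = [A-] / [HA] = 0.042 / 0.051 = 0.8235
log10(ratio) = -0.0843209
pH = pKa + log10(ratio) = 3.8760 - 0.0843209 = 3.7917


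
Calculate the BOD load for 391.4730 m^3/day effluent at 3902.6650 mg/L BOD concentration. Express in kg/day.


Formula: BOD_load = volume * conc / 1000
Substituting: BOD_load = 391.4730 * 3902.6650 / 1000
Result: 1527.7880 kg/day


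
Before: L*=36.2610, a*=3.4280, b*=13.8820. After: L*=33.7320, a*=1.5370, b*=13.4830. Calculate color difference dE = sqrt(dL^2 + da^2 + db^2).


dL = -2.5290, da = -1.8910, db = -0.3990
dE = sqrt((-2.5290)^2 + (-1.8910)^2 + (-0.3990)^2) = 3.1829


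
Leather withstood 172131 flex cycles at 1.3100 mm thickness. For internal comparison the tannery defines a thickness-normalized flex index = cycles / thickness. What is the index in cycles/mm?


Formula: Index = cycles / thickness
Substituting: Index = 172131 / 1.3100
Result: 131397.7099 cycles/mm


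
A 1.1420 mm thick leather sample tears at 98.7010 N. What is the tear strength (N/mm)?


Formula: Tear strength = force / thickness
Substituting: Tear strength = 98.7010 / 1.1420
Result: 86.4282 N/mm


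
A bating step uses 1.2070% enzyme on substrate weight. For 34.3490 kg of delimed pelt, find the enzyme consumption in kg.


Formula: Enzyme = substrate * pct / 100
Substituting: Enzyme = 34.3490 * 1.2070 / 100
Result: 0.4146 kg


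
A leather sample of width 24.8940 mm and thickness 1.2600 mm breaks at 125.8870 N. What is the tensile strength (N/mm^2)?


Formula: TS = force / (width * thickness)
Substituting: TS = 125.8870 / (24.8940 * 1.2600)
Result: 4.0134 N/mm^2


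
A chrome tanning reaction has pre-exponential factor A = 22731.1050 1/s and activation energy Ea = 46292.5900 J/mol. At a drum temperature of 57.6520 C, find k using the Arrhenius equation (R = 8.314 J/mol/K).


T_K = T_C + 273.15 = 57.6520 + 273.15 = 330.8020 K
exponent = -Ea / (R * T_K) = -46292.5900 / (8.314 * 330.8020) = -16.8319
k = A * exp(exponent) = 22731.1050 * exp(-16.8319) = 0.00111331 1/s


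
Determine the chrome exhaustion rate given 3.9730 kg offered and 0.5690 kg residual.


Formula: Uptake = (offered - residual) / offered * 100
Substituting: Uptake = (3.9730 - 0.5690) / 3.9730 * 100
Result: 85.6783 %


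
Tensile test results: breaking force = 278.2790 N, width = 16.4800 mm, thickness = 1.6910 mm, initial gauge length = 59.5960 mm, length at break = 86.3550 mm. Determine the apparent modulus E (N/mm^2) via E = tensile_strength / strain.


TS = F / (w * t) = 278.2790 / (16.4800 * 1.6910) = 9.9857 N/mm^2
strain = (Lf - L0) / L0 = (86.3550 - 59.5960) / 59.5960 = 0.4490
E = TS / strain = 9.9857 / 0.4490 = 22.2396 N/mm^2


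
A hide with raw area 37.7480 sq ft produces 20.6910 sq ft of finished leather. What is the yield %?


Formula: Yield = finished / raw * 100
Substituting: Yield = 20.6910 / 37.7480 * 100
Result: 54.8135 %


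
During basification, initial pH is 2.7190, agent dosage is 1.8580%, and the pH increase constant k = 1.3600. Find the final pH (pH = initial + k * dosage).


Formula: pH_final = pH_initial + k * base_pct
Substituting: pH_final = 2.7190 + 1.3600 * 1.8580
Result: 5.2459


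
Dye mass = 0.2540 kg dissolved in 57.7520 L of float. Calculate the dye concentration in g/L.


Formula: Conc = dye_mass(kg) / volume(L) * 1000
Substituting: Conc = 0.2540 / 57.7520 * 1000
Result: 4.3981 g/L


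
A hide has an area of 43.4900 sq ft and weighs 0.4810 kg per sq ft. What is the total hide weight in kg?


Formula: Weight = area * weight_per_sqft
Substituting: Weight = 43.4900 * 0.4810
Result: 20.9187 kg


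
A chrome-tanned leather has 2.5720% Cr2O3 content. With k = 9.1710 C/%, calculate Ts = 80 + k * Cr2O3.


Formula: Ts = 80 + k * Cr2O3
Substituting: Ts = 80 + 9.1710 * 2.5720
Result: 103.5878 C


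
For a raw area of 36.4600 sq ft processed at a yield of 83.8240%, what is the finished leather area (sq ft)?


Formula: finished = raw * yield / 100
Substituting: finished = 36.4600 * 83.8240 / 100
Result: 30.5622 sq ft


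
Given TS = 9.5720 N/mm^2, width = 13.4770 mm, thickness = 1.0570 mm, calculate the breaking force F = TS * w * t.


Formula: F = TS * w * t
Substituting: F = 9.5720 * 13.4770 * 1.0570
Result: 136.3549 N


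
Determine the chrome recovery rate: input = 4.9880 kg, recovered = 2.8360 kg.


Formula: Recovery = recovered / input * 100
Substituting: Recovery = 2.8360 / 4.9880 * 100
Result: 56.8565 %


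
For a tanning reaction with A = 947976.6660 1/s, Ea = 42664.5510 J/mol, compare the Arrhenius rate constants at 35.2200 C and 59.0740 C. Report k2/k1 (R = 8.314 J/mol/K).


T1 = 35.2200 + 273.15 = 308.3700 K; T2 = 59.0740 + 273.15 = 332.2240 K
k1 = A * exp(-Ea/(R*T1)) = 947976.6660 * exp(-42664.5510/(8.314*308.3700)) = 0.0561836 1/s
k2 = A * exp(-Ea/(R*T2)) = 947976.6660 * exp(-42664.5510/(8.314*332.2240)) = 0.1856 1/s
k2/k1 = 0.1856 / 0.0561836 = 3.3031


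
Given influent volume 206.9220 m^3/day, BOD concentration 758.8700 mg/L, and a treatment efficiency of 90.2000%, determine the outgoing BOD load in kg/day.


Load_in = volume * conc / 1000 = 206.9220 * 758.8700 / 1000 = 157.0269 kg/day
Removed = Load_in * eff / 100 = 157.0269 * 90.2000 / 100 = 141.6383 kg/day
Load_out = Load_in - Removed = 157.0269 - 141.6383 = 15.3886 kg/day


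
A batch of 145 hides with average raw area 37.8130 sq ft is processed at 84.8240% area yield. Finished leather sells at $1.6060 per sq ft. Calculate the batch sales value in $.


Raw_total = N * avg_area = 145 * 37.8130 = 5482.8850 sq ft
Finished = Raw_total * yield / 100 = 5482.8850 * 84.8240 / 100 = 4650.8024 sq ft
Value = Finished * price = 4650.8024 * 1.6060 = 7469.1886 $


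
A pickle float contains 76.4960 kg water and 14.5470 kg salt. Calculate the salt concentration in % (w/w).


Formula: Conc = salt / (water + salt) * 100
Substituting: Conc = 14.5470 / (76.4960 + 14.5470) * 100
Result: 15.9782 %


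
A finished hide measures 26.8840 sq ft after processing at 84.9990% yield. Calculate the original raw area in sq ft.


Formula: raw = finished * 100 / yield
Substituting: raw = 26.8840 * 100 / 84.9990
Result: 31.6286 sq ft


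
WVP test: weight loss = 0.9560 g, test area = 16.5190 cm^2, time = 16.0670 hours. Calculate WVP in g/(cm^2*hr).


Formula: WVP = loss / (area * time)
Substituting: WVP = 0.9560 / (16.5190 * 16.0670)
Result: 0.00360196 g/(cm^2*hr)


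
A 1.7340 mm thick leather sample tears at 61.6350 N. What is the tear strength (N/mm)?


Formula: Tear strength = force / thickness
Substituting: Tear strength = 61.6350 / 1.7340
Result: 35.5450 N/mm


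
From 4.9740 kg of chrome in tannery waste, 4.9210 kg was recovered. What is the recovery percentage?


Formula: Recovery = recovered / input * 100
Substituting: Recovery = 4.9210 / 4.9740 * 100
Result: 98.9345 %


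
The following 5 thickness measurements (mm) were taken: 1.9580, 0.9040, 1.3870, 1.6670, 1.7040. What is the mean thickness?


Formula: Average = sum / n
Substituting: Average = 7.6200 / 5
Result: 1.5240 mm


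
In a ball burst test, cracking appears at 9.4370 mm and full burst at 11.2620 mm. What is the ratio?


Formula: Ratio = crack / burst
Substituting: Ratio = 9.4370 / 11.2620
Result: 0.8380


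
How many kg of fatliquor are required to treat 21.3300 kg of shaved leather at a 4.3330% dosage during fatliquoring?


Formula: Fat = substrate * pct / 100
Substituting: Fat = 21.3300 * 4.3330 / 100
Result: 0.9242 kg


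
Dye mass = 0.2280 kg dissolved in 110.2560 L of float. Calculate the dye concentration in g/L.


Formula: Conc = dye_mass(kg) / volume(L) * 1000
Substituting: Conc = 0.2280 / 110.2560 * 1000
Result: 2.0679 g/L


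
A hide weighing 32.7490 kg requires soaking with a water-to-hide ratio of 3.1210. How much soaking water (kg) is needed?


Formula: Water = hide_weight * ratio
Substituting: Water = 32.7490 * 3.1210
Result: 102.2096 kg


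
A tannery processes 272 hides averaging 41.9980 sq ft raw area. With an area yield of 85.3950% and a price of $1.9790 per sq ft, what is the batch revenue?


Raw_total = N * avg_area = 272 * 41.9980 = 11423.4560 sq ft
Finished = Raw_total * yield / 100 = 11423.4560 * 85.3950 / 100 = 9755.0603 sq ft
Value = Finished * price = 9755.0603 * 1.9790 = 19305.2642 $


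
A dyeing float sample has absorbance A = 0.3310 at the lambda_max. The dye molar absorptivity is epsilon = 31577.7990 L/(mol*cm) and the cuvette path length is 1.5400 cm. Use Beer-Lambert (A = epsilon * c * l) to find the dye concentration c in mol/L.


Formula: c = A / (epsilon * l)
Substituting: c = 0.3310 / (31577.7990 * 1.5400)
Result: 6.8065e-06 mol/L


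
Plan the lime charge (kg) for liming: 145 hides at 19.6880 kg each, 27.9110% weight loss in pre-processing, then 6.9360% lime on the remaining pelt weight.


Total_raw = N * avg_wt = 145 * 19.6880 = 2854.7600 kg
Substrate = Total_raw * (1 - loss/100) = 2854.7600 * (1 - 27.9110/100) = 2057.9679 kg
Lime = Substrate * pct / 100 = 2057.9679 * 6.9360 / 100 = 142.7407 kg


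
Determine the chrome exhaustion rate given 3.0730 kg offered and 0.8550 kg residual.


Formula: Uptake = (offered - residual) / offered * 100
Substituting: Uptake = (3.0730 - 0.8550) / 3.0730 * 100
Result: 72.1770 %


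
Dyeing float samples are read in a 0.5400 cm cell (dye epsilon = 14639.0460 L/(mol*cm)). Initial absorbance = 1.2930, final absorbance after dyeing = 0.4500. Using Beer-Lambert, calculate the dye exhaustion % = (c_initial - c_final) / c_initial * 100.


c_initial = A_i / (epsilon * l) = 1.2930 / (14639.0460 * 0.5400) = 1.6357e-04 mol/L
c_final = A_f / (epsilon * l) = 0.4500 / (14639.0460 * 0.5400) = 5.6925e-05 mol/L
Exhaustion = (c_initial - c_final) / c_initial * 100 = (1.6357e-04 - 5.6925e-05) / 1.6357e-04 * 100 = 65.1972 %


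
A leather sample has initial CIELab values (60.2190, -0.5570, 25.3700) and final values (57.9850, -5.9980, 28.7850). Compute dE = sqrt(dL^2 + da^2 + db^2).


dL = -2.2340, da = -5.4410, db = 3.4150
dE = sqrt((-2.2340)^2 + (-5.4410)^2 + 3.4150^2) = 6.8013


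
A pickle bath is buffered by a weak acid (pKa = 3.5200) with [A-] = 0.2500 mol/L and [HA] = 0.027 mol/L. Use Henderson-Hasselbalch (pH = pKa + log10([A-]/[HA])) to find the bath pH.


ratio = [A-] / [HA] = 0.2500 / 0.027 = 9.2593
log10(ratio) = 0.9666
pH = pKa + log10(ratio) = 3.5200 + 0.9666 = 4.4866


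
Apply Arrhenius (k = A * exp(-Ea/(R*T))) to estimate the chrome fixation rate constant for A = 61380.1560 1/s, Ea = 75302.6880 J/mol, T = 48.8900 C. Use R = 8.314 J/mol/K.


T_K = T_C + 273.15 = 48.8900 + 273.15 = 322.0400 K
exponent = -Ea / (R * T_K) = -75302.6880 / (8.314 * 322.0400) = -28.1249
k = A * exp(exponent) = 61380.1560 * exp(-28.1249) = 3.7458e-08 1/s


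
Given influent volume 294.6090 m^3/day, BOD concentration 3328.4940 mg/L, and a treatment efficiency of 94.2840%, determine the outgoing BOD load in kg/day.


Load_in = volume * conc / 1000 = 294.6090 * 3328.4940 / 1000 = 980.6043 kg/day
Removed = Load_in * eff / 100 = 980.6043 * 94.2840 / 100 = 924.5529 kg/day
Load_out = Load_in - Removed = 980.6043 - 924.5529 = 56.0513 kg/day


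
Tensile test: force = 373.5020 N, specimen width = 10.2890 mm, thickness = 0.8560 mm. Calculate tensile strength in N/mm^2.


Formula: TS = force / (width * thickness)
Substituting: TS = 373.5020 / (10.2890 * 0.8560)
Result: 42.4078 N/mm^2


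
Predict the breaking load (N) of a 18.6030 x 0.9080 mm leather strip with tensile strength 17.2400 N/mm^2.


Formula: F = TS * w * t
Substituting: F = 17.2400 * 18.6030 * 0.9080
Result: 291.2099 N


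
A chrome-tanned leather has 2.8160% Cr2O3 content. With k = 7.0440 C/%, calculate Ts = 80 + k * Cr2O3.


Formula: Ts = 80 + k * Cr2O3
Substituting: Ts = 80 + 7.0440 * 2.8160
Result: 99.8359 C


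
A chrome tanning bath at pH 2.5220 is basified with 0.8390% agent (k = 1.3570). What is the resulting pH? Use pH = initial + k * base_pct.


Formula: pH_final = pH_initial + k * base_pct
Substituting: pH_final = 2.5220 + 1.3570 * 0.8390
Result: 3.6605


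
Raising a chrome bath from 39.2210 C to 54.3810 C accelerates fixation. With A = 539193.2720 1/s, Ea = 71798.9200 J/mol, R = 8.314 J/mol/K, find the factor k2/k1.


T1 = 39.2210 + 273.15 = 312.3710 K; T2 = 54.3810 + 273.15 = 327.5310 K
k1 = A * exp(-Ea/(R*T1)) = 539193.2720 * exp(-71798.9200/(8.314*312.3710)) = 5.3101e-07 1/s
k2 = A * exp(-Ea/(R*T2)) = 539193.2720 * exp(-71798.9200/(8.314*327.5310)) = 1.9091e-06 1/s
k2/k1 = 1.9091e-06 / 5.3101e-07 = 3.5953


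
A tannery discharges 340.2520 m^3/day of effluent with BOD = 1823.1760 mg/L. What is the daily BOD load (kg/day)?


Formula: BOD_load = volume * conc / 1000
Substituting: BOD_load = 340.2520 * 1823.1760 / 1000
Result: 620.3393 kg/day


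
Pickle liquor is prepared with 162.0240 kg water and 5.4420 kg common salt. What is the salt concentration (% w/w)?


Formula: Conc = salt / (water + salt) * 100
Substituting: Conc = 5.4420 / (162.0240 + 5.4420) * 100
Result: 3.2496 %


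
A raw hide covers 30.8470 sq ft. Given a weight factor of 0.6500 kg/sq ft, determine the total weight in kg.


Formula: Weight = area * weight_per_sqft
Substituting: Weight = 30.8470 * 0.6500
Result: 20.0506 kg


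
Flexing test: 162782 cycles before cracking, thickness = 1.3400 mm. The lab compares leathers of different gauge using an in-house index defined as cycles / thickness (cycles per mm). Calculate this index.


Formula: Index = cycles / thickness
Substituting: Index = 162782 / 1.3400
Result: 121479.1045 cycles/mm


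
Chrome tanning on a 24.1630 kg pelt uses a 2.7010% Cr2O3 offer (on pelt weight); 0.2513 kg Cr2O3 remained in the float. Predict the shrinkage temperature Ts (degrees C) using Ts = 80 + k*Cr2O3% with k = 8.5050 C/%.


Offered = pelt * offer_pct / 100 = 24.1630 * 2.7010 / 100 = 0.6526 kg
Uptake = offered - residual = 0.6526 - 0.2513 = 0.4013 kg
Cr2O3% on pelt = uptake / pelt * 100 = 0.4013 / 24.1630 * 100 = 1.6610 %
Ts = 80 + k * Cr2O3% = 80 + 8.5050 * 1.6610 = 94.1266 C


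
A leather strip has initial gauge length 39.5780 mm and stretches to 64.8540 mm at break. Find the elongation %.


Formula: Elongation = (Lf - L0) / L0 * 100
Substituting: Elongation = (64.8540 - 39.5780) / 39.5780 * 100
Result: 63.8638 %


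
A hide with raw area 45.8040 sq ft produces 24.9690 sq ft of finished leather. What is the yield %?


Formula: Yield = finished / raw * 100
Substituting: Yield = 24.9690 / 45.8040 * 100
Result: 54.5127 %


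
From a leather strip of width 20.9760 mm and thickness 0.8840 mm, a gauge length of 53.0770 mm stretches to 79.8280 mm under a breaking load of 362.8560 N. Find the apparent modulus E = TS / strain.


TS = F / (w * t) = 362.8560 / (20.9760 * 0.8840) = 19.5686 N/mm^2
strain = (Lf - L0) / L0 = (79.8280 - 53.0770) / 53.0770 = 0.5040
E = TS / strain = 19.5686 / 0.5040 = 38.8263 N/mm^2


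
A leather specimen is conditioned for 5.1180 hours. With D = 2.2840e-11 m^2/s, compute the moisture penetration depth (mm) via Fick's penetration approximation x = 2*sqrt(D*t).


t = 5.1180 hr * 3600 = 18424.8000 s
D * t = 2.2840e-11 * 18424.8000 = 4.2082e-07
x = 2 * sqrt(D*t) = 2 * sqrt(4.2082e-07) = 0.00129742 m = 1.2974 mm


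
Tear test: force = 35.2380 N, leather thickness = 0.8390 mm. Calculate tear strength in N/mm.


Formula: Tear strength = force / thickness
Substituting: Tear strength = 35.2380 / 0.8390
Result: 42.0000 N/mm


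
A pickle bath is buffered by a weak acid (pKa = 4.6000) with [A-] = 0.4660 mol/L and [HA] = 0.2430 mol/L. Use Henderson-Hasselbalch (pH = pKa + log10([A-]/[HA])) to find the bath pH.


ratio = [A-] / [HA] = 0.4660 / 0.2430 = 1.9177
log10(ratio) = 0.2828
pH = pKa + log10(ratio) = 4.6000 + 0.2828 = 4.8828


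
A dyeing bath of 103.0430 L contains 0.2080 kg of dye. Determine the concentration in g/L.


Formula: Conc = dye_mass(kg) / volume(L) * 1000
Substituting: Conc = 0.2080 / 103.0430 * 1000
Result: 2.0186 g/L


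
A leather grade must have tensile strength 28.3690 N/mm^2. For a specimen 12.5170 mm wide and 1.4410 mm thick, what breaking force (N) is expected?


Formula: F = TS * w * t
Substituting: F = 28.3690 * 12.5170 * 1.4410
Result: 511.6916 N


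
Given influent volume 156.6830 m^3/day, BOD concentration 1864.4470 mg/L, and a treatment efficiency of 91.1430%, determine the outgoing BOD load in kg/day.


Load_in = volume * conc / 1000 = 156.6830 * 1864.4470 / 1000 = 292.1271 kg/day
Removed = Load_in * eff / 100 = 292.1271 * 91.1430 / 100 = 266.2534 kg/day
Load_out = Load_in - Removed = 292.1271 - 266.2534 = 25.8737 kg/day


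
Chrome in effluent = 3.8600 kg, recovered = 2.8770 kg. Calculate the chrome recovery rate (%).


Formula: Recovery = recovered / input * 100
Substituting: Recovery = 2.8770 / 3.8600 * 100
Result: 74.5337 %


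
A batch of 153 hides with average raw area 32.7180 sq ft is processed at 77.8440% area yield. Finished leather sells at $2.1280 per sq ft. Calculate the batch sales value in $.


Raw_total = N * avg_area = 153 * 32.7180 = 5005.8540 sq ft
Finished = Raw_total * yield / 100 = 5005.8540 * 77.8440 / 100 = 3896.7570 sq ft
Value = Finished * price = 3896.7570 * 2.1280 = 8292.2989 $


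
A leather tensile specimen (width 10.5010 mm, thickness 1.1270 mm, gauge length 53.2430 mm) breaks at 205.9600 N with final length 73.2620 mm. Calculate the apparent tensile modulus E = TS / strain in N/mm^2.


TS = F / (w * t) = 205.9600 / (10.5010 * 1.1270) = 17.4032 N/mm^2
strain = (Lf - L0) / L0 = (73.2620 - 53.2430) / 53.2430 = 0.3760
E = TS / strain = 17.4032 / 0.3760 = 46.2859 N/mm^2


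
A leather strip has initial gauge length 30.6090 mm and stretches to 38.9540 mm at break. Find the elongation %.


Formula: Elongation = (Lf - L0) / L0 * 100
Substituting: Elongation = (38.9540 - 30.6090) / 30.6090 * 100
Result: 27.2632 %


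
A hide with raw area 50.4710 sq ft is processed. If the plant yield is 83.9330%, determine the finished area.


Formula: finished = raw * yield / 100
Substituting: finished = 50.4710 * 83.9330 / 100
Result: 42.3618 sq ft


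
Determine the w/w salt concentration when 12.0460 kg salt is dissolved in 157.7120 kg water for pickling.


Formula: Conc = salt / (water + salt) * 100
Substituting: Conc = 12.0460 / (157.7120 + 12.0460) * 100
Result: 7.0960 %


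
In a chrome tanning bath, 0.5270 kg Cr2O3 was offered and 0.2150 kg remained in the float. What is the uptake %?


Formula: Uptake = (offered - residual) / offered * 100
Substituting: Uptake = (0.5270 - 0.2150) / 0.5270 * 100
Result: 59.2030 %


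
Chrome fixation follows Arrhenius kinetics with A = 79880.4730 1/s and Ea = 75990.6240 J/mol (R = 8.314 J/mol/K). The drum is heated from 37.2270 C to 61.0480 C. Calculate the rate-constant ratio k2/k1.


T1 = 37.2270 + 273.15 = 310.3770 K; T2 = 61.0480 + 273.15 = 334.1980 K
k1 = A * exp(-Ea/(R*T1)) = 79880.4730 * exp(-75990.6240/(8.314*310.3770)) = 1.2978e-08 1/s
k2 = A * exp(-Ea/(R*T2)) = 79880.4730 * exp(-75990.6240/(8.314*334.1980)) = 1.0587e-07 1/s
k2/k1 = 1.0587e-07 / 1.2978e-08 = 8.1582


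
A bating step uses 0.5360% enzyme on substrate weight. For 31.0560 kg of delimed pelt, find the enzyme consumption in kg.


Formula: Enzyme = substrate * pct / 100
Substituting: Enzyme = 31.0560 * 0.5360 / 100
Result: 0.1665 kg


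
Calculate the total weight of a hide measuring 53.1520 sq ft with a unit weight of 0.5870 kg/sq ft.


Formula: Weight = area * weight_per_sqft
Substituting: Weight = 53.1520 * 0.5870
Result: 31.2002 kg


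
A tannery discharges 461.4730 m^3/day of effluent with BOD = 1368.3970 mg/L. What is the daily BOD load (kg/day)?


Formula: BOD_load = volume * conc / 1000
Substituting: BOD_load = 461.4730 * 1368.3970 / 1000
Result: 631.4783 kg/day


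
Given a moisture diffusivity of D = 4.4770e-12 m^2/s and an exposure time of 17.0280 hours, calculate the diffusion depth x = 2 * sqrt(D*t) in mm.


t = 17.0280 hr * 3600 = 61300.8000 s
D * t = 4.4770e-12 * 61300.8000 = 2.7444e-07
x = 2 * sqrt(D*t) = 2 * sqrt(2.7444e-07) = 0.00104775 m = 1.0477 mm


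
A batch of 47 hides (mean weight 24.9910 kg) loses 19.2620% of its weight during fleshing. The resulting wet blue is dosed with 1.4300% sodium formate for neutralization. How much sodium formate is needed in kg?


Total_raw = N * avg_wt = 47 * 24.9910 = 1174.5770 kg
Substrate = Total_raw * (1 - loss/100) = 1174.5770 * (1 - 19.2620/100) = 948.3300 kg
Neutralizer = Substrate * pct / 100 = 948.3300 * 1.4300 / 100 = 13.5611 kg


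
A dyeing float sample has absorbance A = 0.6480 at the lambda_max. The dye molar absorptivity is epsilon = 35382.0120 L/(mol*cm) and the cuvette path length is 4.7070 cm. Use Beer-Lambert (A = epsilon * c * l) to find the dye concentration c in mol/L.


Formula: c = A / (epsilon * l)
Substituting: c = 0.6480 / (35382.0120 * 4.7070)
Result: 3.8909e-06 mol/L


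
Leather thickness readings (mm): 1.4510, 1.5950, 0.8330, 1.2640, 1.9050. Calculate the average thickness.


Formula: Average = sum / n
Substituting: Average = 7.0480 / 5
Result: 1.4096 mm


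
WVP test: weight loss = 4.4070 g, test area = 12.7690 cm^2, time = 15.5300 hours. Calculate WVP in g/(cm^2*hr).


Formula: WVP = loss / (area * time)
Substituting: WVP = 4.4070 / (12.7690 * 15.5300)
Result: 0.0222236 g/(cm^2*hr)


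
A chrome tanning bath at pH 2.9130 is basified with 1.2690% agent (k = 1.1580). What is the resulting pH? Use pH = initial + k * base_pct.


Formula: pH_final = pH_initial + k * base_pct
Substituting: pH_final = 2.9130 + 1.1580 * 1.2690
Result: 4.3825


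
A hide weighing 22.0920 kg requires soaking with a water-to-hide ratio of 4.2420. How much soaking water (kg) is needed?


Formula: Water = hide_weight * ratio
Substituting: Water = 22.0920 * 4.2420
Result: 93.7143 kg


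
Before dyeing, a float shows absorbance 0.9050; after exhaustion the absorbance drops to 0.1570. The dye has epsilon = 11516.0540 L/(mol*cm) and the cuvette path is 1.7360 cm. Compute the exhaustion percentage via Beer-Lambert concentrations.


c_initial = A_i / (epsilon * l) = 0.9050 / (11516.0540 * 1.7360) = 4.5268e-05 mol/L
c_final = A_f / (epsilon * l) = 0.1570 / (11516.0540 * 1.7360) = 7.8532e-06 mol/L
Exhaustion = (c_initial - c_final) / c_initial * 100 = (4.5268e-05 - 7.8532e-06) / 4.5268e-05 * 100 = 82.6519 %


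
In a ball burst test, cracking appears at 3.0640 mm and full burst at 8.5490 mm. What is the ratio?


Formula: Ratio = crack / burst
Substituting: Ratio = 3.0640 / 8.5490
Result: 0.3584


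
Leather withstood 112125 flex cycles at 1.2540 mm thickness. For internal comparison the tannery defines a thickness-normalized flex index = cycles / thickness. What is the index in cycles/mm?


Formula: Index = cycles / thickness
Substituting: Index = 112125 / 1.2540
Result: 89413.8756 cycles/mm


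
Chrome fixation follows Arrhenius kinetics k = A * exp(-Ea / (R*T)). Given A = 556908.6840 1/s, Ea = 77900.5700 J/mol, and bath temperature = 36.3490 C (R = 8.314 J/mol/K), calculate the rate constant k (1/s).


T_K = T_C + 273.15 = 36.3490 + 273.15 = 309.4990 K
exponent = -Ea / (R * T_K) = -77900.5700 / (8.314 * 309.4990) = -30.2741
k = A * exp(exponent) = 556908.6840 * exp(-30.2741) = 3.9619e-08 1/s


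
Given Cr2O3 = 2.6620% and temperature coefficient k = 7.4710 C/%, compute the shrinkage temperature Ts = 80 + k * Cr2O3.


Formula: Ts = 80 + k * Cr2O3
Substituting: Ts = 80 + 7.4710 * 2.6620
Result: 99.8878 C


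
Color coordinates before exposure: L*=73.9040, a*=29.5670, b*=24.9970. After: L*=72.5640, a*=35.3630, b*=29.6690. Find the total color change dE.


dL = -1.3400, da = 5.7960, db = 4.6720
dE = sqrt((-1.3400)^2 + 5.7960^2 + 4.6720^2) = 7.5642


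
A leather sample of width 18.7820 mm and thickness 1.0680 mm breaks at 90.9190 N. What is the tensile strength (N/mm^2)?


Formula: TS = force / (width * thickness)
Substituting: TS = 90.9190 / (18.7820 * 1.0680)
Result: 4.5325 N/mm^2


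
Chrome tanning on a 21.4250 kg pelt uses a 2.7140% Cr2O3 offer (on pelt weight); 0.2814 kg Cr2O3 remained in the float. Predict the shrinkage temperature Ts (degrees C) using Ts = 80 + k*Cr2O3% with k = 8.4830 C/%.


Offered = pelt * offer_pct / 100 = 21.4250 * 2.7140 / 100 = 0.5815 kg
Uptake = offered - residual = 0.5815 - 0.2814 = 0.3001 kg
Cr2O3% on pelt = uptake / pelt * 100 = 0.3001 / 21.4250 * 100 = 1.4006 %
Ts = 80 + k * Cr2O3% = 80 + 8.4830 * 1.4006 = 91.8811 C


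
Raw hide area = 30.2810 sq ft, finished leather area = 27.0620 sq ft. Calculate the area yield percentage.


Formula: Yield = finished / raw * 100
Substituting: Yield = 27.0620 / 30.2810 * 100
Result: 89.3696 %


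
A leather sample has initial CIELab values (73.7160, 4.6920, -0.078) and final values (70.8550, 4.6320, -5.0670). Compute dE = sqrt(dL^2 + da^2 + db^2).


dL = -2.8610, da = -0.06, db = -4.9890
dE = sqrt((-2.8610)^2 + (-0.06)^2 + (-4.9890)^2) = 5.7514


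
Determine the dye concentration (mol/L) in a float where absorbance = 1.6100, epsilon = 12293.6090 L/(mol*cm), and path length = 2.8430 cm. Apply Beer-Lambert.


Formula: c = A / (epsilon * l)
Substituting: c = 1.6100 / (12293.6090 * 2.8430)
Result: 4.6065e-05 mol/L


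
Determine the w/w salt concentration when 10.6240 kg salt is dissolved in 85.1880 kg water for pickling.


Formula: Conc = salt / (water + salt) * 100
Substituting: Conc = 10.6240 / (85.1880 + 10.6240) * 100
Result: 11.0884 %


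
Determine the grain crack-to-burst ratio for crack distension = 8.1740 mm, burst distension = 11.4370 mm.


Formula: Ratio = crack / burst
Substituting: Ratio = 8.1740 / 11.4370
Result: 0.7147


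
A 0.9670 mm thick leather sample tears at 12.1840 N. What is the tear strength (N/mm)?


Formula: Tear strength = force / thickness
Substituting: Tear strength = 12.1840 / 0.9670
Result: 12.5998 N/mm


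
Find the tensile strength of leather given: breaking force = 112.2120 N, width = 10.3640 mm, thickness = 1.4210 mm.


Formula: TS = force / (width * thickness)
Substituting: TS = 112.2120 / (10.3640 * 1.4210)
Result: 7.6193 N/mm^2


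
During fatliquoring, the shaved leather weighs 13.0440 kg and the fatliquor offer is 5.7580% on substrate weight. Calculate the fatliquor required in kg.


Formula: Fat = substrate * pct / 100
Substituting: Fat = 13.0440 * 5.7580 / 100
Result: 0.7511 kg


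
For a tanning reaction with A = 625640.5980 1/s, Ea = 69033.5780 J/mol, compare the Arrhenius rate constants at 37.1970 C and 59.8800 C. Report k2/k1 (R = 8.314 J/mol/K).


T1 = 37.1970 + 273.15 = 310.3470 K; T2 = 59.8800 + 273.15 = 333.0300 K
k1 = A * exp(-Ea/(R*T1)) = 625640.5980 * exp(-69033.5780/(8.314*310.3470)) = 1.5026e-06 1/s
k2 = A * exp(-Ea/(R*T2)) = 625640.5980 * exp(-69033.5780/(8.314*333.0300)) = 9.2950e-06 1/s
k2/k1 = 9.2950e-06 / 1.5026e-06 = 6.1861


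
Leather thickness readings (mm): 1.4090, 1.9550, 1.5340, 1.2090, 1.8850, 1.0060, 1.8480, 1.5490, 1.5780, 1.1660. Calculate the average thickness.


Formula: Average = sum / n
Substituting: Average = 15.1390 / 10
Result: 1.5139 mm


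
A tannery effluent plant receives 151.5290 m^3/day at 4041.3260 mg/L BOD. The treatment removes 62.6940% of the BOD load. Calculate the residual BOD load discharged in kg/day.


Load_in = volume * conc / 1000 = 151.5290 * 4041.3260 / 1000 = 612.3781 kg/day
Removed = Load_in * eff / 100 = 612.3781 * 62.6940 / 100 = 383.9243 kg/day
Load_out = Load_in - Removed = 612.3781 - 383.9243 = 228.4538 kg/day


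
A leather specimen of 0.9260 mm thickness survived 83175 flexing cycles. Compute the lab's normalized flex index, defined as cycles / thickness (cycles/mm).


Formula: Index = cycles / thickness
Substituting: Index = 83175 / 0.9260
Result: 89821.8143 cycles/mm


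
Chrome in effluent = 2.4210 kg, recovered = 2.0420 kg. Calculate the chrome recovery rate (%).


Formula: Recovery = recovered / input * 100
Substituting: Recovery = 2.0420 / 2.4210 * 100
Result: 84.3453 %


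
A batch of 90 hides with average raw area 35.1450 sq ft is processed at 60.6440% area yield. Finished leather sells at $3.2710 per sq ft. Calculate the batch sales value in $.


Raw_total = N * avg_area = 90 * 35.1450 = 3163.0500 sq ft
Finished = Raw_total * yield / 100 = 3163.0500 * 60.6440 / 100 = 1918.2000 sq ft
Value = Finished * price = 1918.2000 * 3.2710 = 6274.4323 $


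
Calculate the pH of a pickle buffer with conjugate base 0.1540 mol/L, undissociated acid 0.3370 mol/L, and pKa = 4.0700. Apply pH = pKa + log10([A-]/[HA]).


ratio = [A-] / [HA] = 0.1540 / 0.3370 = 0.4570
log10(ratio) = -0.3401
pH = pKa + log10(ratio) = 4.0700 - 0.3401 = 3.7299


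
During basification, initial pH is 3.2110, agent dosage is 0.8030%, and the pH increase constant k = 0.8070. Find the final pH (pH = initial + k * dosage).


Formula: pH_final = pH_initial + k * base_pct
Substituting: pH_final = 3.2110 + 0.8070 * 0.8030
Result: 3.8590


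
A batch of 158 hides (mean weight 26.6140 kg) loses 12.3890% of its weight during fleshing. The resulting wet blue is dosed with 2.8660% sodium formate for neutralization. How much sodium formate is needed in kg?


Total_raw = N * avg_wt = 158 * 26.6140 = 4205.0120 kg
Substrate = Total_raw * (1 - loss/100) = 4205.0120 * (1 - 12.3890/100) = 3684.0531 kg
Neutralizer = Substrate * pct / 100 = 3684.0531 * 2.8660 / 100 = 105.5850 kg


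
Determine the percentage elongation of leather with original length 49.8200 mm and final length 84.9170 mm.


Formula: Elongation = (Lf - L0) / L0 * 100
Substituting: Elongation = (84.9170 - 49.8200) / 49.8200 * 100
Result: 70.4476 %


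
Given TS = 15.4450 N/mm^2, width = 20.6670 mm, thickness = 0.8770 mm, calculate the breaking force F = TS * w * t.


Formula: F = TS * w * t
Substituting: F = 15.4450 * 20.6670 * 0.8770
Result: 279.9400 N


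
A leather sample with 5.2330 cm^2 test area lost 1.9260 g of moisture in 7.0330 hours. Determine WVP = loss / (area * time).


Formula: WVP = loss / (area * time)
Substituting: WVP = 1.9260 / (5.2330 * 7.0330)
Result: 0.0523317 g/(cm^2*hr)


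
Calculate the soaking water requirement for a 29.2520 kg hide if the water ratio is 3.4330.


Formula: Water = hide_weight * ratio
Substituting: Water = 29.2520 * 3.4330
Result: 100.4221 kg


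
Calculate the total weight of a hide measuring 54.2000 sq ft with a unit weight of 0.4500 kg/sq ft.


Formula: Weight = area * weight_per_sqft
Substituting: Weight = 54.2000 * 0.4500
Result: 24.3900 kg


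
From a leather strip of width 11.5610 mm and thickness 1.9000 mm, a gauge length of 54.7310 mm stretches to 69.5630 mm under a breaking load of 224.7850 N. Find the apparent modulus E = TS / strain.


TS = F / (w * t) = 224.7850 / (11.5610 * 1.9000) = 10.2334 N/mm^2
strain = (Lf - L0) / L0 = (69.5630 - 54.7310) / 54.7310 = 0.2710
E = TS / strain = 10.2334 / 0.2710 = 37.7617 N/mm^2


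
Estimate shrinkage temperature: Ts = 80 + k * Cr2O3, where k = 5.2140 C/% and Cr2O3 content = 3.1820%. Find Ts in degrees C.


Formula: Ts = 80 + k * Cr2O3
Substituting: Ts = 80 + 5.2140 * 3.1820
Result: 96.5909 C


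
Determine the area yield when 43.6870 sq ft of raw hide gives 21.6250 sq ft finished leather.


Formula: Yield = finished / raw * 100
Substituting: Yield = 21.6250 / 43.6870 * 100
Result: 49.4999 %


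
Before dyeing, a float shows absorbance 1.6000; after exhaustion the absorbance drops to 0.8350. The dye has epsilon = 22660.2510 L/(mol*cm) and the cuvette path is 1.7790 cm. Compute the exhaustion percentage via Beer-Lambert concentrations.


c_initial = A_i / (epsilon * l) = 1.6000 / (22660.2510 * 1.7790) = 3.9690e-05 mol/L
c_final = A_f / (epsilon * l) = 0.8350 / (22660.2510 * 1.7790) = 2.0713e-05 mol/L
Exhaustion = (c_initial - c_final) / c_initial * 100 = (3.9690e-05 - 2.0713e-05) / 3.9690e-05 * 100 = 47.8125 %


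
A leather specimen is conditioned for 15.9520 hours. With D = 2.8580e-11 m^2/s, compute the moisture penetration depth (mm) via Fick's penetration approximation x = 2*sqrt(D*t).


t = 15.9520 hr * 3600 = 57427.2000 s
D * t = 2.8580e-11 * 57427.2000 = 1.6413e-06
x = 2 * sqrt(D*t) = 2 * sqrt(1.6413e-06) = 0.00256224 m = 2.5622 mm


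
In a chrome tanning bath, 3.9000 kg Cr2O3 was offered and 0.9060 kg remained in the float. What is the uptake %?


Formula: Uptake = (offered - residual) / offered * 100
Substituting: Uptake = (3.9000 - 0.9060) / 3.9000 * 100
Result: 76.7692 %


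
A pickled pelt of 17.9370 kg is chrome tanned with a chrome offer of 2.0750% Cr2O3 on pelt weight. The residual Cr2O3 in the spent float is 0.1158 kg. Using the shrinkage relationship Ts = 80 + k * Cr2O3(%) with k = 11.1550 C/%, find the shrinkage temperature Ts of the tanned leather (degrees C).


Offered = pelt * offer_pct / 100 = 17.9370 * 2.0750 / 100 = 0.3722 kg
Uptake = offered - residual = 0.3722 - 0.1158 = 0.2564 kg
Cr2O3% on pelt = uptake / pelt * 100 = 0.2564 / 17.9370 * 100 = 1.4294 %
Ts = 80 + k * Cr2O3% = 80 + 11.1550 * 1.4294 = 95.9450 C


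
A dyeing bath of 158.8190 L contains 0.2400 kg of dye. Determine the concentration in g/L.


Formula: Conc = dye_mass(kg) / volume(L) * 1000
Substituting: Conc = 0.2400 / 158.8190 * 1000
Result: 1.5112 g/L


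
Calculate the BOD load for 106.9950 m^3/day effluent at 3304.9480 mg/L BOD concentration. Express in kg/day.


Formula: BOD_load = volume * conc / 1000
Substituting: BOD_load = 106.9950 * 3304.9480 / 1000
Result: 353.6129 kg/day


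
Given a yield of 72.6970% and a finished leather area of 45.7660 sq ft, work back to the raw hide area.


Formula: raw = finished * 100 / yield
Substituting: raw = 45.7660 * 100 / 72.6970
Result: 62.9545 sq ft


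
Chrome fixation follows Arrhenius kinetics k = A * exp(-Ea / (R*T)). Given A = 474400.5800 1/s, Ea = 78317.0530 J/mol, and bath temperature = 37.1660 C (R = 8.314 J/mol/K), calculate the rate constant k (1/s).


T_K = T_C + 273.15 = 37.1660 + 273.15 = 310.3160 K
exponent = -Ea / (R * T_K) = -78317.0530 / (8.314 * 310.3160) = -30.3558
k = A * exp(exponent) = 474400.5800 * exp(-30.3558) = 3.1101e-08 1/s


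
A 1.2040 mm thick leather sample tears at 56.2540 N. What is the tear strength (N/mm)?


Formula: Tear strength = force / thickness
Substituting: Tear strength = 56.2540 / 1.2040
Result: 46.7226 N/mm


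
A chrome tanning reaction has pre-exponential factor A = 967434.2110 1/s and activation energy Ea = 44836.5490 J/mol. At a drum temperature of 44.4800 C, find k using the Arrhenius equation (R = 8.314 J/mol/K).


T_K = T_C + 273.15 = 44.4800 + 273.15 = 317.6300 K
exponent = -Ea / (R * T_K) = -44836.5490 / (8.314 * 317.6300) = -16.9786
k = A * exp(exponent) = 967434.2110 * exp(-16.9786) = 0.0409195 1/s


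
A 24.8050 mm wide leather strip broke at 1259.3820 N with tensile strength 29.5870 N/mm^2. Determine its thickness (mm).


Formula: t = F / (TS * w)
Substituting: t = 1259.3820 / (29.5870 * 24.8050)
Result: 1.7160 mm


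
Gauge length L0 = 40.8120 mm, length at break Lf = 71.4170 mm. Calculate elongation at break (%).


Formula: Elongation = (Lf - L0) / L0 * 100
Substituting: Elongation = (71.4170 - 40.8120) / 40.8120 * 100
Result: 74.9902 %


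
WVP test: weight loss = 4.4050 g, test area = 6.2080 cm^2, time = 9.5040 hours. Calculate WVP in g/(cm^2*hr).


Formula: WVP = loss / (area * time)
Substituting: WVP = 4.4050 / (6.2080 * 9.5040)
Result: 0.07466 g/(cm^2*hr)


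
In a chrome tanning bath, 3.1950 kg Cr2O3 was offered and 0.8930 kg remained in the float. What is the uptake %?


Formula: Uptake = (offered - residual) / offered * 100
Substituting: Uptake = (3.1950 - 0.8930) / 3.1950 * 100
Result: 72.0501 %


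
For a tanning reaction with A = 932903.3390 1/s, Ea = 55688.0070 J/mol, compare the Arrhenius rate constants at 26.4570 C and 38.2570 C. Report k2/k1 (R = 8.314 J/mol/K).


T1 = 26.4570 + 273.15 = 299.6070 K; T2 = 38.2570 + 273.15 = 311.4070 K
k1 = A * exp(-Ea/(R*T1)) = 932903.3390 * exp(-55688.0070/(8.314*299.6070)) = 1.8223e-04 1/s
k2 = A * exp(-Ea/(R*T2)) = 932903.3390 * exp(-55688.0070/(8.314*311.4070)) = 4.2514e-04 1/s
k2/k1 = 4.2514e-04 / 1.8223e-04 = 2.3330


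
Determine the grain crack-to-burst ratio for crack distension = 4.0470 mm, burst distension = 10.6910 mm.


Formula: Ratio = crack / burst
Substituting: Ratio = 4.0470 / 10.6910
Result: 0.3785


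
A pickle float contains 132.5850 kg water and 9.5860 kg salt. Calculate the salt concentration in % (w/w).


Formula: Conc = salt / (water + salt) * 100
Substituting: Conc = 9.5860 / (132.5850 + 9.5860) * 100
Result: 6.7426 %


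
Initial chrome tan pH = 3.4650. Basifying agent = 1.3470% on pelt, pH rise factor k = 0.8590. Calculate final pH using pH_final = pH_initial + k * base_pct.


Formula: pH_final = pH_initial + k * base_pct
Substituting: pH_final = 3.4650 + 0.8590 * 1.3470
Result: 4.6221


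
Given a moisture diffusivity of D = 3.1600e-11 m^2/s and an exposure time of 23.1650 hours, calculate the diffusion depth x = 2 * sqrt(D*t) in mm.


t = 23.1650 hr * 3600 = 83394.0000 s
D * t = 3.1600e-11 * 83394.0000 = 2.6353e-06
x = 2 * sqrt(D*t) = 2 * sqrt(2.6353e-06) = 0.00324669 m = 3.2467 mm


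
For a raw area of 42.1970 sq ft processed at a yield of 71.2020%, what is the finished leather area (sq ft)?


Formula: finished = raw * yield / 100
Substituting: finished = 42.1970 * 71.2020 / 100
Result: 30.0451 sq ft


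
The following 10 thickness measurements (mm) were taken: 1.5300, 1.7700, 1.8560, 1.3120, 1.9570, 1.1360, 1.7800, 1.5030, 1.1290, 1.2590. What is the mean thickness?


Formula: Average = sum / n
Substituting: Average = 15.2320 / 10
Result: 1.5232 mm
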